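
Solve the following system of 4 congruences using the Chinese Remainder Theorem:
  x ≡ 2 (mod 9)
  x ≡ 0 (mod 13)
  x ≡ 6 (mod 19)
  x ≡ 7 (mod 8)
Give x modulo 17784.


Product of moduli M = 9 · 13 · 19 · 8 = 17784.
Merge one congruence at a time:
  Start: x ≡ 2 (mod 9).
  Combine with x ≡ 0 (mod 13); new modulus lcm = 117.
    Write x = 2 + 9·t and substitute into x ≡ 0 (mod 13): 9·t ≡ 0 − 2 = -2 (mod 13).
    Reduce coefficients mod 13: 9·t ≡ 11 (mod 13).
    The inverse of 9 mod 13 is 3 (since 9·3 = 27 = 2·13 + 1), so t ≡ 3·11 = 33 ≡ 7 (mod 13).
    Then x = 2 + 9·7 = 65, valid modulo lcm(9, 13) = 117: x ≡ 65 (mod 117).
  Combine with x ≡ 6 (mod 19); new modulus lcm = 2223.
    Write x = 65 + 117·t and substitute into x ≡ 6 (mod 19): 117·t ≡ 6 − 65 = -59 (mod 19).
    Reduce coefficients mod 19: 3·t ≡ 17 (mod 19).
    The inverse of 3 mod 19 is 13 (since 3·13 = 39 = 2·19 + 1), so t ≡ 13·17 = 221 ≡ 12 (mod 19).
    Then x = 65 + 117·12 = 1469, valid modulo lcm(117, 19) = 2223: x ≡ 1469 (mod 2223).
  Combine with x ≡ 7 (mod 8); new modulus lcm = 17784.
    Write x = 1469 + 2223·t and substitute into x ≡ 7 (mod 8): 2223·t ≡ 7 − 1469 = -1462 (mod 8).
    Reduce coefficients mod 8: 7·t ≡ 2 (mod 8).
    The inverse of 7 mod 8 is 7 (since 7·7 = 49 = 6·8 + 1), so t ≡ 7·2 = 14 ≡ 6 (mod 8).
    Then x = 1469 + 2223·6 = 14807, valid modulo lcm(2223, 8) = 17784: x ≡ 14807 (mod 17784).
Verify against each original: 14807 mod 9 = 2, 14807 mod 13 = 0, 14807 mod 19 = 6, 14807 mod 8 = 7.

x ≡ 14807 (mod 17784).


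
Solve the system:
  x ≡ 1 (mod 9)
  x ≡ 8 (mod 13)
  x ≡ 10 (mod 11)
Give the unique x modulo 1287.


Moduli 9, 13, 11 are pairwise coprime; by CRT there is a unique solution modulo M = 9 · 13 · 11 = 1287.
Solve pairwise, accumulating the modulus:
  Start with x ≡ 1 (mod 9).
  Combine with x ≡ 8 (mod 13): since gcd(9, 13) = 1, we get a unique residue mod 117.
    Write x = 1 + 9·t and substitute into x ≡ 8 (mod 13): 9·t ≡ 8 − 1 = 7 (mod 13).
    The inverse of 9 mod 13 is 3 (since 9·3 = 27 = 2·13 + 1), so t ≡ 3·7 = 21 ≡ 8 (mod 13).
    Then x = 1 + 9·8 = 73, valid modulo lcm(9, 13) = 117: x ≡ 73 (mod 117).
  Combine with x ≡ 10 (mod 11): since gcd(117, 11) = 1, we get a unique residue mod 1287.
    Write x = 73 + 117·t and substitute into x ≡ 10 (mod 11): 117·t ≡ 10 − 73 = -63 (mod 11).
    Reduce coefficients mod 11: 7·t ≡ 3 (mod 11).
    The inverse of 7 mod 11 is 8 (since 7·8 = 56 = 5·11 + 1), so t ≡ 8·3 = 24 ≡ 2 (mod 11).
    Then x = 73 + 117·2 = 307, valid modulo lcm(117, 11) = 1287: x ≡ 307 (mod 1287).
Verify: 307 mod 9 = 1 ✓, 307 mod 13 = 8 ✓, 307 mod 11 = 10 ✓.

x ≡ 307 (mod 1287).


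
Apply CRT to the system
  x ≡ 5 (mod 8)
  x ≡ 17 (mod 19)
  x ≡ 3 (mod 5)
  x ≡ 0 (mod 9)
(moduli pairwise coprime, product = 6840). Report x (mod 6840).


Product of moduli M = 8 · 19 · 5 · 9 = 6840.
Merge one congruence at a time:
  Start: x ≡ 5 (mod 8).
  Combine with x ≡ 17 (mod 19); new modulus lcm = 152.
    Write x = 5 + 8·t and substitute into x ≡ 17 (mod 19): 8·t ≡ 17 − 5 = 12 (mod 19).
    The inverse of 8 mod 19 is 12 (since 8·12 = 96 = 5·19 + 1), so t ≡ 12·12 = 144 ≡ 11 (mod 19).
    Then x = 5 + 8·11 = 93, valid modulo lcm(8, 19) = 152: x ≡ 93 (mod 152).
  Combine with x ≡ 3 (mod 5); new modulus lcm = 760.
    Write x = 93 + 152·t and substitute into x ≡ 3 (mod 5): 152·t ≡ 3 − 93 = -90 (mod 5).
    Reduce coefficients mod 5: 2·t ≡ 0 (mod 5).
    The inverse of 2 mod 5 is 3 (since 2·3 = 6 = 1·5 + 1), so t ≡ 3·0 = 0 ≡ 0 (mod 5).
    Then x = 93 + 152·0 = 93, valid modulo lcm(152, 5) = 760: x ≡ 93 (mod 760).
  Combine with x ≡ 0 (mod 9); new modulus lcm = 6840.
    Write x = 93 + 760·t and substitute into x ≡ 0 (mod 9): 760·t ≡ 0 − 93 = -93 (mod 9).
    Reduce coefficients mod 9: 4·t ≡ 6 (mod 9).
    The inverse of 4 mod 9 is 7 (since 4·7 = 28 = 3·9 + 1), so t ≡ 7·6 = 42 ≡ 6 (mod 9).
    Then x = 93 + 760·6 = 4653, valid modulo lcm(760, 9) = 6840: x ≡ 4653 (mod 6840).
Verify against each original: 4653 mod 8 = 5, 4653 mod 19 = 17, 4653 mod 5 = 3, 4653 mod 9 = 0.

x ≡ 4653 (mod 6840).


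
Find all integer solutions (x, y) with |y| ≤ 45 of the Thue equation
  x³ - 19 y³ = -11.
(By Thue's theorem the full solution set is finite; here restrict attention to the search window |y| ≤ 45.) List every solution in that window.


The equation is x³ - 19y³ = -11. For fixed y, x³ = 19·y³ − 11, so a solution requires the RHS to be a perfect cube.
Strategy: iterate y from -45 to 45, compute RHS = 19·y³ − 11, and check whether it is a (positive or negative) perfect cube.
Check small values of y:
  y = 0: RHS = -11 is not a perfect cube.
  y = 1: RHS = 8 = (2)³ ⇒ x = 2 works.
  y = -1: RHS = -30 is not a perfect cube.
  y = 2: RHS = 141 is not a perfect cube.
  y = -2: RHS = -163 is not a perfect cube.
  y = 3: RHS = 502 is not a perfect cube.
  y = -3: RHS = -524 is not a perfect cube.
Continuing the search up to |y| = 45 finds no further solutions beyond those listed.
Collected solutions: (2, 1).

Solutions (with |y| ≤ 45): (2, 1).


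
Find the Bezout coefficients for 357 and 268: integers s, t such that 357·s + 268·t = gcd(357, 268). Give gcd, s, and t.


Euclidean algorithm on (357, 268) — divide until remainder is 0:
  357 = 1 · 268 + 89
  268 = 3 · 89 + 1
  89 = 89 · 1 + 0
gcd(357, 268) = 1.
Track Bezout coefficients alongside the remainders: start with r₀ = 357 = a·1 + b·0 (s = 1, t = 0) and r₁ = 268 = a·0 + b·1 (s = 0, t = 1); each new remainder r_{k+1} = r_{k-1} − q_k·r_k inherits s_{k+1} = s_{k-1} − q_k·s_k, t_{k+1} = t_{k-1} − q_k·t_k, so r_k = a·s_k + b·t_k at every step:
  q = 1: r = 89, s = 1 − 1·0 = 1, t = 0 − 1·1 = -1  (check: 357·1 + 268·(-1) = 89)
  q = 3: r = 1, s = 0 − 3·1 = -3, t = 1 − 3·(-1) = 4  (check: 357·(-3) + 268·4 = 1)
The row with r = 1 (the gcd) gives the Bezout coefficients s = -3, t = 4.
Result: 357 · (-3) + 268 · (4) = 1.

gcd(357, 268) = 1; s = -3, t = 4 (check: 357·(-3) + 268·4 = 1).


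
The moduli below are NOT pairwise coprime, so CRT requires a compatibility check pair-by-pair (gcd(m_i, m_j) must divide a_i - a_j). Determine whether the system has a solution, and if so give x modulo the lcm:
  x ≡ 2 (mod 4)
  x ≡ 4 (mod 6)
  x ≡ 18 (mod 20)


Moduli 4, 6, 20 are not pairwise coprime, so CRT works modulo lcm(m_i) when all pairwise compatibility conditions hold.
Pairwise compatibility: gcd(m_i, m_j) must divide a_i - a_j for every pair.
Merge one congruence at a time:
  Start: x ≡ 2 (mod 4).
  Combine with x ≡ 4 (mod 6): gcd(4, 6) = 2; 4 - 2 = 2, which IS divisible by 2, so compatible.
    Write x = 2 + 4·t and substitute into x ≡ 4 (mod 6): 4·t ≡ 4 − 2 = 2 (mod 6).
    Divide the congruence (and modulus) by g = 2: 2·t ≡ 1 (mod 3).
    The inverse of 2 mod 3 is 2 (since 2·2 = 4 = 1·3 + 1), so t ≡ 2·1 = 2 ≡ 2 (mod 3).
    Then x = 2 + 4·2 = 10, valid modulo lcm(4, 6) = 12: x ≡ 10 (mod 12).
  Combine with x ≡ 18 (mod 20): gcd(12, 20) = 4; 18 - 10 = 8, which IS divisible by 4, so compatible.
    Write x = 10 + 12·t and substitute into x ≡ 18 (mod 20): 12·t ≡ 18 − 10 = 8 (mod 20).
    Divide the congruence (and modulus) by g = 4: 3·t ≡ 2 (mod 5).
    The inverse of 3 mod 5 is 2 (since 3·2 = 6 = 1·5 + 1), so t ≡ 2·2 = 4 ≡ 4 (mod 5).
    Then x = 10 + 12·4 = 58, valid modulo lcm(12, 20) = 60: x ≡ 58 (mod 60).
Verify: 58 mod 4 = 2, 58 mod 6 = 4, 58 mod 20 = 18.

x ≡ 58 (mod 60).


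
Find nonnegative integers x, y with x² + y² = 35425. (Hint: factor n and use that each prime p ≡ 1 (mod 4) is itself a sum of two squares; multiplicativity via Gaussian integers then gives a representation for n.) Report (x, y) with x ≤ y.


Step 1: Factor n = 35425 = 5^2 · 13 · 109.
Step 2: Check the mod-4 condition on each prime factor: 5 ≡ 1 (mod 4), exponent 2; 13 ≡ 1 (mod 4), exponent 1; 109 ≡ 1 (mod 4), exponent 1.
All primes ≡ 3 (mod 4) appear to even exponent (or don't appear), so by the two-squares theorem n IS expressible as a sum of two squares.
Step 3: Build a representation. Group n = k² · m with k = 5 and m = 13 · 109 = 1417 (a product of primes ≡ 1 (mod 4)); a representation of m scales to one of n via (k·x)² + (k·y)² = k²(x² + y²). Each prime p ≡ 1 (mod 4) is itself a sum of two squares; find a² by testing p − a² for a perfect square:
  13: 13 − 1² = 12, 13 − 2² = 9 = 3² ⇒ 13 = 2² + 3².
  109: 109 − 1² = 108, 109 − 2² = 105, 109 − 3² = 100 = 10² ⇒ 109 = 3² + 10².
  Combine using the Brahmagupta–Fibonacci identity (a² + b²)(c² + d²) = (ac − bd)² + (ad + bc)² = (ac + bd)² + (ad − bc)²:
  13 · 109 = 1417: from (2² + 3²)(3² + 10²), take (2·3 − 3·10, 2·10 + 3·3) = (6 − 30, 20 + 9) = (-24, 29); dropping signs (only squares matter) gives (24, 29); check 24² + 29² = 576 + 841 = 1417 ✓.
  Scale by k = 5: (5·24, 5·29) = (120, 145).
Step 4: Order so x ≤ y and verify: 120² + 145² = 14400 + 21025 = 35425 = n. ✓

n = 35425 = 120² + 145² (one valid representation with x ≤ y).


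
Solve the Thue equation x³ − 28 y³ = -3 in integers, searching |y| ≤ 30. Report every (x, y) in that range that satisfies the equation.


The equation is x³ - 28y³ = -3. For fixed y, x³ = 28·y³ − 3, so a solution requires the RHS to be a perfect cube.
Strategy: iterate y from -30 to 30, compute RHS = 28·y³ − 3, and check whether it is a (positive or negative) perfect cube.
Check small values of y:
  y = 0: RHS = -3 is not a perfect cube.
  y = 1: RHS = 25 is not a perfect cube.
  y = -1: RHS = -31 is not a perfect cube.
  y = 2: RHS = 221 is not a perfect cube.
  y = -2: RHS = -227 is not a perfect cube.
  y = 3: RHS = 753 is not a perfect cube.
  y = -3: RHS = -759 is not a perfect cube.
Continuing the search up to |y| = 30 finds no solutions either.
No (x, y) in the scanned range satisfies the equation.

No integer solutions with |y| ≤ 30.


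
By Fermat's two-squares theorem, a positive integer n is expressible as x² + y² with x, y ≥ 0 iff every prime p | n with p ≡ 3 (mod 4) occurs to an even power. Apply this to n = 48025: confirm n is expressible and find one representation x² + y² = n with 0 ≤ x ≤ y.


Step 1: Factor n = 48025 = 5^2 · 17 · 113.
Step 2: Check the mod-4 condition on each prime factor: 5 ≡ 1 (mod 4), exponent 2; 17 ≡ 1 (mod 4), exponent 1; 113 ≡ 1 (mod 4), exponent 1.
All primes ≡ 3 (mod 4) appear to even exponent (or don't appear), so by the two-squares theorem n IS expressible as a sum of two squares.
Step 3: Build a representation. Group n = k² · m with k = 5 and m = 17 · 113 = 1921 (a product of primes ≡ 1 (mod 4)); a representation of m scales to one of n via (k·x)² + (k·y)² = k²(x² + y²). Each prime p ≡ 1 (mod 4) is itself a sum of two squares; find a² by testing p − a² for a perfect square:
  17: 17 − 1² = 16 = 4² ⇒ 17 = 1² + 4².
  113: 113 − 1² = 112, 113 − 2² = 109, 113 − 3² = 104, 113 − 4² = 97, 113 − 5² = 88, 113 − 6² = 77, 113 − 7² = 64 = 8² ⇒ 113 = 7² + 8².
  Combine using the Brahmagupta–Fibonacci identity (a² + b²)(c² + d²) = (ac − bd)² + (ad + bc)² = (ac + bd)² + (ad − bc)²:
  17 · 113 = 1921: from (1² + 4²)(7² + 8²), take (1·7 − 4·8, 1·8 + 4·7) = (7 − 32, 8 + 28) = (-25, 36); dropping signs (only squares matter) gives (25, 36); check 25² + 36² = 625 + 1296 = 1921 ✓.
  Scale by k = 5: (5·25, 5·36) = (125, 180).
Step 4: Order so x ≤ y and verify: 125² + 180² = 15625 + 32400 = 48025 = n. ✓

n = 48025 = 125² + 180² (one valid representation with x ≤ y).


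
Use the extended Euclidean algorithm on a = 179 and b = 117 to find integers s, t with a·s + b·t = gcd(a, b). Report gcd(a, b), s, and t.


Euclidean algorithm on (179, 117) — divide until remainder is 0:
  179 = 1 · 117 + 62
  117 = 1 · 62 + 55
  62 = 1 · 55 + 7
  55 = 7 · 7 + 6
  7 = 1 · 6 + 1
  6 = 6 · 1 + 0
gcd(179, 117) = 1.
Track Bezout coefficients alongside the remainders: start with r₀ = 179 = a·1 + b·0 (s = 1, t = 0) and r₁ = 117 = a·0 + b·1 (s = 0, t = 1); each new remainder r_{k+1} = r_{k-1} − q_k·r_k inherits s_{k+1} = s_{k-1} − q_k·s_k, t_{k+1} = t_{k-1} − q_k·t_k, so r_k = a·s_k + b·t_k at every step:
  q = 1: r = 62, s = 1 − 1·0 = 1, t = 0 − 1·1 = -1  (check: 179·1 + 117·(-1) = 62)
  q = 1: r = 55, s = 0 − 1·1 = -1, t = 1 − 1·(-1) = 2  (check: 179·(-1) + 117·2 = 55)
  q = 1: r = 7, s = 1 − 1·(-1) = 2, t = -1 − 1·2 = -3  (check: 179·2 + 117·(-3) = 7)
  q = 7: r = 6, s = -1 − 7·2 = -15, t = 2 − 7·(-3) = 23  (check: 179·(-15) + 117·23 = 6)
  q = 1: r = 1, s = 2 − 1·(-15) = 17, t = -3 − 1·23 = -26  (check: 179·17 + 117·(-26) = 1)
The row with r = 1 (the gcd) gives the Bezout coefficients s = 17, t = -26.
Result: 179 · (17) + 117 · (-26) = 1.

gcd(179, 117) = 1; s = 17, t = -26 (check: 179·17 + 117·(-26) = 1).


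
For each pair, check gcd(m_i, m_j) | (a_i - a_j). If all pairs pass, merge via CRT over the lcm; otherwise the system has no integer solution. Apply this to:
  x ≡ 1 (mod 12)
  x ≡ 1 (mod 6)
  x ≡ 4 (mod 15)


Moduli 12, 6, 15 are not pairwise coprime, so CRT works modulo lcm(m_i) when all pairwise compatibility conditions hold.
Pairwise compatibility: gcd(m_i, m_j) must divide a_i - a_j for every pair.
Merge one congruence at a time:
  Start: x ≡ 1 (mod 12).
  Combine with x ≡ 1 (mod 6): gcd(12, 6) = 6; 1 - 1 = 0, which IS divisible by 6, so compatible.
    Write x = 1 + 12·t and substitute into x ≡ 1 (mod 6): 12·t ≡ 1 − 1 = 0 (mod 6).
    Divide the congruence (and modulus) by g = 6: 2·t ≡ 0 (mod 1).
    Modulo 1 every t works; take t = 0.
    Then x = 1 + 12·0 = 1, valid modulo lcm(12, 6) = 12: x ≡ 1 (mod 12).
  Combine with x ≡ 4 (mod 15): gcd(12, 15) = 3; 4 - 1 = 3, which IS divisible by 3, so compatible.
    Write x = 1 + 12·t and substitute into x ≡ 4 (mod 15): 12·t ≡ 4 − 1 = 3 (mod 15).
    Divide the congruence (and modulus) by g = 3: 4·t ≡ 1 (mod 5).
    The inverse of 4 mod 5 is 4 (since 4·4 = 16 = 3·5 + 1), so t ≡ 4·1 = 4 ≡ 4 (mod 5).
    Then x = 1 + 12·4 = 49, valid modulo lcm(12, 15) = 60: x ≡ 49 (mod 60).
Verify: 49 mod 12 = 1, 49 mod 6 = 1, 49 mod 15 = 4.

x ≡ 49 (mod 60).


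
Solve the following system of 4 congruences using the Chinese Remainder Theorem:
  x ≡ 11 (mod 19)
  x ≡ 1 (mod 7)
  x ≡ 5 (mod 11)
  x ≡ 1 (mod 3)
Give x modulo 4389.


Product of moduli M = 19 · 7 · 11 · 3 = 4389.
Merge one congruence at a time:
  Start: x ≡ 11 (mod 19).
  Combine with x ≡ 1 (mod 7); new modulus lcm = 133.
    Write x = 11 + 19·t and substitute into x ≡ 1 (mod 7): 19·t ≡ 1 − 11 = -10 (mod 7).
    Reduce coefficients mod 7: 5·t ≡ 4 (mod 7).
    The inverse of 5 mod 7 is 3 (since 5·3 = 15 = 2·7 + 1), so t ≡ 3·4 = 12 ≡ 5 (mod 7).
    Then x = 11 + 19·5 = 106, valid modulo lcm(19, 7) = 133: x ≡ 106 (mod 133).
  Combine with x ≡ 5 (mod 11); new modulus lcm = 1463.
    Write x = 106 + 133·t and substitute into x ≡ 5 (mod 11): 133·t ≡ 5 − 106 = -101 (mod 11).
    Reduce coefficients mod 11: 1·t ≡ 9 (mod 11).
    So t ≡ 9 (mod 11).
    Then x = 106 + 133·9 = 1303, valid modulo lcm(133, 11) = 1463: x ≡ 1303 (mod 1463).
  Combine with x ≡ 1 (mod 3); new modulus lcm = 4389.
    Write x = 1303 + 1463·t and substitute into x ≡ 1 (mod 3): 1463·t ≡ 1 − 1303 = -1302 (mod 3).
    Reduce coefficients mod 3: 2·t ≡ 0 (mod 3).
    The inverse of 2 mod 3 is 2 (since 2·2 = 4 = 1·3 + 1), so t ≡ 2·0 = 0 ≡ 0 (mod 3).
    Then x = 1303 + 1463·0 = 1303, valid modulo lcm(1463, 3) = 4389: x ≡ 1303 (mod 4389).
Verify against each original: 1303 mod 19 = 11, 1303 mod 7 = 1, 1303 mod 11 = 5, 1303 mod 3 = 1.

x ≡ 1303 (mod 4389).


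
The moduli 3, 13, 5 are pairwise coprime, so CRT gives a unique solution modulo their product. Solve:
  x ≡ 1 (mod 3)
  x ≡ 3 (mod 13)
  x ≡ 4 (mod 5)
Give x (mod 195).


Moduli 3, 13, 5 are pairwise coprime; by CRT there is a unique solution modulo M = 3 · 13 · 5 = 195.
Solve pairwise, accumulating the modulus:
  Start with x ≡ 1 (mod 3).
  Combine with x ≡ 3 (mod 13): since gcd(3, 13) = 1, we get a unique residue mod 39.
    Write x = 1 + 3·t and substitute into x ≡ 3 (mod 13): 3·t ≡ 3 − 1 = 2 (mod 13).
    The inverse of 3 mod 13 is 9 (since 3·9 = 27 = 2·13 + 1), so t ≡ 9·2 = 18 ≡ 5 (mod 13).
    Then x = 1 + 3·5 = 16, valid modulo lcm(3, 13) = 39: x ≡ 16 (mod 39).
  Combine with x ≡ 4 (mod 5): since gcd(39, 5) = 1, we get a unique residue mod 195.
    Write x = 16 + 39·t and substitute into x ≡ 4 (mod 5): 39·t ≡ 4 − 16 = -12 (mod 5).
    Reduce coefficients mod 5: 4·t ≡ 3 (mod 5).
    The inverse of 4 mod 5 is 4 (since 4·4 = 16 = 3·5 + 1), so t ≡ 4·3 = 12 ≡ 2 (mod 5).
    Then x = 16 + 39·2 = 94, valid modulo lcm(39, 5) = 195: x ≡ 94 (mod 195).
Verify: 94 mod 3 = 1 ✓, 94 mod 13 = 3 ✓, 94 mod 5 = 4 ✓.

x ≡ 94 (mod 195).


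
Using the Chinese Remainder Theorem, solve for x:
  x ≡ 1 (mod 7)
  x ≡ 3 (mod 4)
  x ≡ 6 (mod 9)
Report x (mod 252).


Moduli 7, 4, 9 are pairwise coprime; by CRT there is a unique solution modulo M = 7 · 4 · 9 = 252.
Solve pairwise, accumulating the modulus:
  Start with x ≡ 1 (mod 7).
  Combine with x ≡ 3 (mod 4): since gcd(7, 4) = 1, we get a unique residue mod 28.
    Write x = 1 + 7·t and substitute into x ≡ 3 (mod 4): 7·t ≡ 3 − 1 = 2 (mod 4).
    Reduce coefficients mod 4: 3·t ≡ 2 (mod 4).
    The inverse of 3 mod 4 is 3 (since 3·3 = 9 = 2·4 + 1), so t ≡ 3·2 = 6 ≡ 2 (mod 4).
    Then x = 1 + 7·2 = 15, valid modulo lcm(7, 4) = 28: x ≡ 15 (mod 28).
  Combine with x ≡ 6 (mod 9): since gcd(28, 9) = 1, we get a unique residue mod 252.
    Write x = 15 + 28·t and substitute into x ≡ 6 (mod 9): 28·t ≡ 6 − 15 = -9 (mod 9).
    Reduce coefficients mod 9: 1·t ≡ 0 (mod 9).
    So t ≡ 0 (mod 9).
    Then x = 15 + 28·0 = 15, valid modulo lcm(28, 9) = 252: x ≡ 15 (mod 252).
Verify: 15 mod 7 = 1 ✓, 15 mod 4 = 3 ✓, 15 mod 9 = 6 ✓.

x ≡ 15 (mod 252).


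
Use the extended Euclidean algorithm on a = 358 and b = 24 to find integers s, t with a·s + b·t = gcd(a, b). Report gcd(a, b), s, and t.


Euclidean algorithm on (358, 24) — divide until remainder is 0:
  358 = 14 · 24 + 22
  24 = 1 · 22 + 2
  22 = 11 · 2 + 0
gcd(358, 24) = 2.
Track Bezout coefficients alongside the remainders: start with r₀ = 358 = a·1 + b·0 (s = 1, t = 0) and r₁ = 24 = a·0 + b·1 (s = 0, t = 1); each new remainder r_{k+1} = r_{k-1} − q_k·r_k inherits s_{k+1} = s_{k-1} − q_k·s_k, t_{k+1} = t_{k-1} − q_k·t_k, so r_k = a·s_k + b·t_k at every step:
  q = 14: r = 22, s = 1 − 14·0 = 1, t = 0 − 14·1 = -14  (check: 358·1 + 24·(-14) = 22)
  q = 1: r = 2, s = 0 − 1·1 = -1, t = 1 − 1·(-14) = 15  (check: 358·(-1) + 24·15 = 2)
The row with r = 2 (the gcd) gives the Bezout coefficients s = -1, t = 15.
Result: 358 · (-1) + 24 · (15) = 2.

gcd(358, 24) = 2; s = -1, t = 15 (check: 358·(-1) + 24·15 = 2).


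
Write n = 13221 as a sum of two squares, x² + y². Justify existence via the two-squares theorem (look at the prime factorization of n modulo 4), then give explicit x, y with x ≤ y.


Step 1: Factor n = 13221 = 3^2 · 13 · 113.
Step 2: Check the mod-4 condition on each prime factor: 3 ≡ 3 (mod 4), exponent 2 (must be even); 13 ≡ 1 (mod 4), exponent 1; 113 ≡ 1 (mod 4), exponent 1.
All primes ≡ 3 (mod 4) appear to even exponent (or don't appear), so by the two-squares theorem n IS expressible as a sum of two squares.
Step 3: Build a representation. Group n = k² · m with k = 3 and m = 13 · 113 = 1469 (a product of primes ≡ 1 (mod 4)); a representation of m scales to one of n via (k·x)² + (k·y)² = k²(x² + y²). Each prime p ≡ 1 (mod 4) is itself a sum of two squares; find a² by testing p − a² for a perfect square:
  13: 13 − 1² = 12, 13 − 2² = 9 = 3² ⇒ 13 = 2² + 3².
  113: 113 − 1² = 112, 113 − 2² = 109, 113 − 3² = 104, 113 − 4² = 97, 113 − 5² = 88, 113 − 6² = 77, 113 − 7² = 64 = 8² ⇒ 113 = 7² + 8².
  Combine using the Brahmagupta–Fibonacci identity (a² + b²)(c² + d²) = (ac − bd)² + (ad + bc)² = (ac + bd)² + (ad − bc)²:
  13 · 113 = 1469: from (2² + 3²)(7² + 8²), take (2·7 − 3·8, 2·8 + 3·7) = (14 − 24, 16 + 21) = (-10, 37); dropping signs (only squares matter) gives (10, 37); check 10² + 37² = 100 + 1369 = 1469 ✓.
  Scale by k = 3: (3·10, 3·37) = (30, 111).
Step 4: Order so x ≤ y and verify: 30² + 111² = 900 + 12321 = 13221 = n. ✓

n = 13221 = 30² + 111² (one valid representation with x ≤ y).


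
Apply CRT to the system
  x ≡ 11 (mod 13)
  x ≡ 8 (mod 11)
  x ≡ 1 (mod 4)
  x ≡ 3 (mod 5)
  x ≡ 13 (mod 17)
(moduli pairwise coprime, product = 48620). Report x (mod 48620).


Product of moduli M = 13 · 11 · 4 · 5 · 17 = 48620.
Merge one congruence at a time:
  Start: x ≡ 11 (mod 13).
  Combine with x ≡ 8 (mod 11); new modulus lcm = 143.
    Write x = 11 + 13·t and substitute into x ≡ 8 (mod 11): 13·t ≡ 8 − 11 = -3 (mod 11).
    Reduce coefficients mod 11: 2·t ≡ 8 (mod 11).
    The inverse of 2 mod 11 is 6 (since 2·6 = 12 = 1·11 + 1), so t ≡ 6·8 = 48 ≡ 4 (mod 11).
    Then x = 11 + 13·4 = 63, valid modulo lcm(13, 11) = 143: x ≡ 63 (mod 143).
  Combine with x ≡ 1 (mod 4); new modulus lcm = 572.
    Write x = 63 + 143·t and substitute into x ≡ 1 (mod 4): 143·t ≡ 1 − 63 = -62 (mod 4).
    Reduce coefficients mod 4: 3·t ≡ 2 (mod 4).
    The inverse of 3 mod 4 is 3 (since 3·3 = 9 = 2·4 + 1), so t ≡ 3·2 = 6 ≡ 2 (mod 4).
    Then x = 63 + 143·2 = 349, valid modulo lcm(143, 4) = 572: x ≡ 349 (mod 572).
  Combine with x ≡ 3 (mod 5); new modulus lcm = 2860.
    Write x = 349 + 572·t and substitute into x ≡ 3 (mod 5): 572·t ≡ 3 − 349 = -346 (mod 5).
    Reduce coefficients mod 5: 2·t ≡ 4 (mod 5).
    The inverse of 2 mod 5 is 3 (since 2·3 = 6 = 1·5 + 1), so t ≡ 3·4 = 12 ≡ 2 (mod 5).
    Then x = 349 + 572·2 = 1493, valid modulo lcm(572, 5) = 2860: x ≡ 1493 (mod 2860).
  Combine with x ≡ 13 (mod 17); new modulus lcm = 48620.
    Write x = 1493 + 2860·t and substitute into x ≡ 13 (mod 17): 2860·t ≡ 13 − 1493 = -1480 (mod 17).
    Reduce coefficients mod 17: 4·t ≡ 16 (mod 17).
    The inverse of 4 mod 17 is 13 (since 4·13 = 52 = 3·17 + 1), so t ≡ 13·16 = 208 ≡ 4 (mod 17).
    Then x = 1493 + 2860·4 = 12933, valid modulo lcm(2860, 17) = 48620: x ≡ 12933 (mod 48620).
Verify against each original: 12933 mod 13 = 11, 12933 mod 11 = 8, 12933 mod 4 = 1, 12933 mod 5 = 3, 12933 mod 17 = 13.

x ≡ 12933 (mod 48620).


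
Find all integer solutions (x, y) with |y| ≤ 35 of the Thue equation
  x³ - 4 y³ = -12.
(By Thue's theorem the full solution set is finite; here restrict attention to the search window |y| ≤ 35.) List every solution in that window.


The equation is x³ - 4y³ = -12. For fixed y, x³ = 4·y³ − 12, so a solution requires the RHS to be a perfect cube.
Strategy: iterate y from -35 to 35, compute RHS = 4·y³ − 12, and check whether it is a (positive or negative) perfect cube.
Check small values of y:
  y = 0: RHS = -12 is not a perfect cube.
  y = 1: RHS = -8 = (-2)³ ⇒ x = -2 works.
  y = -1: RHS = -16 is not a perfect cube.
  y = 2: RHS = 20 is not a perfect cube.
  y = -2: RHS = -44 is not a perfect cube.
  y = 3: RHS = 96 is not a perfect cube.
  y = -3: RHS = -120 is not a perfect cube.
Continuing, at y = -5: RHS = -512 = (-8)³ ⇒ x = -8 works.
Searching the remaining y in |y| ≤ 35 finds no further solutions.
Collected solutions: (-2, 1), (-8, -5).

Solutions (with |y| ≤ 35): (-2, 1), (-8, -5).


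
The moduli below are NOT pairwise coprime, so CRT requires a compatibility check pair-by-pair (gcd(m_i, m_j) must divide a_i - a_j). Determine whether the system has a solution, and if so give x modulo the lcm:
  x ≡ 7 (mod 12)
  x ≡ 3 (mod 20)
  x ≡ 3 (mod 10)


Moduli 12, 20, 10 are not pairwise coprime, so CRT works modulo lcm(m_i) when all pairwise compatibility conditions hold.
Pairwise compatibility: gcd(m_i, m_j) must divide a_i - a_j for every pair.
Merge one congruence at a time:
  Start: x ≡ 7 (mod 12).
  Combine with x ≡ 3 (mod 20): gcd(12, 20) = 4; 3 - 7 = -4, which IS divisible by 4, so compatible.
    Write x = 7 + 12·t and substitute into x ≡ 3 (mod 20): 12·t ≡ 3 − 7 = -4 (mod 20).
    Divide the congruence (and modulus) by g = 4: 3·t ≡ -1 (mod 5).
    Reduce coefficients mod 5: 3·t ≡ 4 (mod 5).
    The inverse of 3 mod 5 is 2 (since 3·2 = 6 = 1·5 + 1), so t ≡ 2·4 = 8 ≡ 3 (mod 5).
    Then x = 7 + 12·3 = 43, valid modulo lcm(12, 20) = 60: x ≡ 43 (mod 60).
  Combine with x ≡ 3 (mod 10): gcd(60, 10) = 10; 3 - 43 = -40, which IS divisible by 10, so compatible.
    Write x = 43 + 60·t and substitute into x ≡ 3 (mod 10): 60·t ≡ 3 − 43 = -40 (mod 10).
    Divide the congruence (and modulus) by g = 10: 6·t ≡ -4 (mod 1).
    Modulo 1 every t works; take t = 0.
    Then x = 43 + 60·0 = 43, valid modulo lcm(60, 10) = 60: x ≡ 43 (mod 60).
Verify: 43 mod 12 = 7, 43 mod 20 = 3, 43 mod 10 = 3.

x ≡ 43 (mod 60).


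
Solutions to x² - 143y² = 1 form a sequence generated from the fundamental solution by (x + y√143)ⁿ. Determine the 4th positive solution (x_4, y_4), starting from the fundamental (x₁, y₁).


Step 1: Find the fundamental solution (x₁, y₁) of x² - 143y² = 1.
  Expand √143 as a continued fraction. a₀ = ⌊√143⌋ = 11; iterate m_{k+1} = d_k·a_k − m_k, d_{k+1} = (143 − m_{k+1}²)/d_k, a_{k+1} = ⌊(a₀ + m_{k+1})/d_{k+1}⌋ (starting m₀ = 0, d₀ = 1), with convergents p_k = a_k·p_{k-1} + p_{k-2}, q_k = a_k·q_{k-1} + q_{k-2} (p₋₁ = 1, q₋₁ = 0):
  k = 0: a₀ = 11; p₀/q₀ = 11/1; p₀² − 143·q₀² = 121 − 143 = -22.
  k = 1: m = 11, d = 22, a = ⌊(11 + 11)/22⌋ = 1; p/q = (1·11 + 1)/(1·1 + 0) = 12/1; p² − 143·q² = 144 − 143 = 1.
  The first convergent with p² − 143·q² = 1 gives the fundamental solution (x₁, y₁) = (12, 1).
Step 2: Apply the recurrence (x_{n+1}, y_{n+1}) = (x₁x_n + 143y₁y_n, x₁y_n + y₁x_n) repeatedly.
  From (x_1, y_1) = (12, 1): x_2 = 12·12 + 143·1·1 = 287; y_2 = 12·1 + 1·12 = 24.
  From (x_2, y_2) = (287, 24): x_3 = 12·287 + 143·1·24 = 6876; y_3 = 12·24 + 1·287 = 575.
  From (x_3, y_3) = (6876, 575): x_4 = 12·6876 + 143·1·575 = 164737; y_4 = 12·575 + 1·6876 = 13776.
Step 3: Verify x_4² - 143·y_4² = 27138279169 - 27138279168 = 1 (should be 1). ✓

(x_1, y_1) = (12, 1); (x_4, y_4) = (164737, 13776).


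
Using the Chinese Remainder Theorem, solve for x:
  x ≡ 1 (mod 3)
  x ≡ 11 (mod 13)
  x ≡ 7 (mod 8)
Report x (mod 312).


Moduli 3, 13, 8 are pairwise coprime; by CRT there is a unique solution modulo M = 3 · 13 · 8 = 312.
Solve pairwise, accumulating the modulus:
  Start with x ≡ 1 (mod 3).
  Combine with x ≡ 11 (mod 13): since gcd(3, 13) = 1, we get a unique residue mod 39.
    Write x = 1 + 3·t and substitute into x ≡ 11 (mod 13): 3·t ≡ 11 − 1 = 10 (mod 13).
    The inverse of 3 mod 13 is 9 (since 3·9 = 27 = 2·13 + 1), so t ≡ 9·10 = 90 ≡ 12 (mod 13).
    Then x = 1 + 3·12 = 37, valid modulo lcm(3, 13) = 39: x ≡ 37 (mod 39).
  Combine with x ≡ 7 (mod 8): since gcd(39, 8) = 1, we get a unique residue mod 312.
    Write x = 37 + 39·t and substitute into x ≡ 7 (mod 8): 39·t ≡ 7 − 37 = -30 (mod 8).
    Reduce coefficients mod 8: 7·t ≡ 2 (mod 8).
    The inverse of 7 mod 8 is 7 (since 7·7 = 49 = 6·8 + 1), so t ≡ 7·2 = 14 ≡ 6 (mod 8).
    Then x = 37 + 39·6 = 271, valid modulo lcm(39, 8) = 312: x ≡ 271 (mod 312).
Verify: 271 mod 3 = 1 ✓, 271 mod 13 = 11 ✓, 271 mod 8 = 7 ✓.

x ≡ 271 (mod 312).


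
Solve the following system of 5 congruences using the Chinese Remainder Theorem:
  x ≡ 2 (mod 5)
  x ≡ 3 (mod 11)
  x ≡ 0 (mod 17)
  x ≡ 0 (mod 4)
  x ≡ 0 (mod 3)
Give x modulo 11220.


Product of moduli M = 5 · 11 · 17 · 4 · 3 = 11220.
Merge one congruence at a time:
  Start: x ≡ 2 (mod 5).
  Combine with x ≡ 3 (mod 11); new modulus lcm = 55.
    Write x = 2 + 5·t and substitute into x ≡ 3 (mod 11): 5·t ≡ 3 − 2 = 1 (mod 11).
    The inverse of 5 mod 11 is 9 (since 5·9 = 45 = 4·11 + 1), so t ≡ 9·1 = 9 ≡ 9 (mod 11).
    Then x = 2 + 5·9 = 47, valid modulo lcm(5, 11) = 55: x ≡ 47 (mod 55).
  Combine with x ≡ 0 (mod 17); new modulus lcm = 935.
    Write x = 47 + 55·t and substitute into x ≡ 0 (mod 17): 55·t ≡ 0 − 47 = -47 (mod 17).
    Reduce coefficients mod 17: 4·t ≡ 4 (mod 17).
    The inverse of 4 mod 17 is 13 (since 4·13 = 52 = 3·17 + 1), so t ≡ 13·4 = 52 ≡ 1 (mod 17).
    Then x = 47 + 55·1 = 102, valid modulo lcm(55, 17) = 935: x ≡ 102 (mod 935).
  Combine with x ≡ 0 (mod 4); new modulus lcm = 3740.
    Write x = 102 + 935·t and substitute into x ≡ 0 (mod 4): 935·t ≡ 0 − 102 = -102 (mod 4).
    Reduce coefficients mod 4: 3·t ≡ 2 (mod 4).
    The inverse of 3 mod 4 is 3 (since 3·3 = 9 = 2·4 + 1), so t ≡ 3·2 = 6 ≡ 2 (mod 4).
    Then x = 102 + 935·2 = 1972, valid modulo lcm(935, 4) = 3740: x ≡ 1972 (mod 3740).
  Combine with x ≡ 0 (mod 3); new modulus lcm = 11220.
    Write x = 1972 + 3740·t and substitute into x ≡ 0 (mod 3): 3740·t ≡ 0 − 1972 = -1972 (mod 3).
    Reduce coefficients mod 3: 2·t ≡ 2 (mod 3).
    The inverse of 2 mod 3 is 2 (since 2·2 = 4 = 1·3 + 1), so t ≡ 2·2 = 4 ≡ 1 (mod 3).
    Then x = 1972 + 3740·1 = 5712, valid modulo lcm(3740, 3) = 11220: x ≡ 5712 (mod 11220).
Verify against each original: 5712 mod 5 = 2, 5712 mod 11 = 3, 5712 mod 17 = 0, 5712 mod 4 = 0, 5712 mod 3 = 0.

x ≡ 5712 (mod 11220).


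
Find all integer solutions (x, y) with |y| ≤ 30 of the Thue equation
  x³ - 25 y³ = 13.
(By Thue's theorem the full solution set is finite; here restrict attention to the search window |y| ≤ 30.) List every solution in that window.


The equation is x³ - 25y³ = 13. For fixed y, x³ = 25·y³ + 13, so a solution requires the RHS to be a perfect cube.
Strategy: iterate y from -30 to 30, compute RHS = 25·y³ + 13, and check whether it is a (positive or negative) perfect cube.
Check small values of y:
  y = 0: RHS = 13 is not a perfect cube.
  y = 1: RHS = 38 is not a perfect cube.
  y = -1: RHS = -12 is not a perfect cube.
  y = 2: RHS = 213 is not a perfect cube.
  y = -2: RHS = -187 is not a perfect cube.
  y = 3: RHS = 688 is not a perfect cube.
  y = -3: RHS = -662 is not a perfect cube.
Continuing the search up to |y| = 30 finds no solutions either.
No (x, y) in the scanned range satisfies the equation.

No integer solutions with |y| ≤ 30.


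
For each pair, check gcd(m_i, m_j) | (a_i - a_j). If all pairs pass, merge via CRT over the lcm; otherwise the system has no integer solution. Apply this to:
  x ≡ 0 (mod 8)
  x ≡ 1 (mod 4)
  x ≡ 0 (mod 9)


Moduli 8, 4, 9 are not pairwise coprime, so CRT works modulo lcm(m_i) when all pairwise compatibility conditions hold.
Pairwise compatibility: gcd(m_i, m_j) must divide a_i - a_j for every pair.
Merge one congruence at a time:
  Start: x ≡ 0 (mod 8).
  Combine with x ≡ 1 (mod 4): gcd(8, 4) = 4, and 1 - 0 = 1 is NOT divisible by 4.
    ⇒ system is inconsistent (no integer solution).

No solution (the system is inconsistent).


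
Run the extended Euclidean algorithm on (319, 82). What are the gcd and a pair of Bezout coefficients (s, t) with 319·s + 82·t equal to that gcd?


Euclidean algorithm on (319, 82) — divide until remainder is 0:
  319 = 3 · 82 + 73
  82 = 1 · 73 + 9
  73 = 8 · 9 + 1
  9 = 9 · 1 + 0
gcd(319, 82) = 1.
Track Bezout coefficients alongside the remainders: start with r₀ = 319 = a·1 + b·0 (s = 1, t = 0) and r₁ = 82 = a·0 + b·1 (s = 0, t = 1); each new remainder r_{k+1} = r_{k-1} − q_k·r_k inherits s_{k+1} = s_{k-1} − q_k·s_k, t_{k+1} = t_{k-1} − q_k·t_k, so r_k = a·s_k + b·t_k at every step:
  q = 3: r = 73, s = 1 − 3·0 = 1, t = 0 − 3·1 = -3  (check: 319·1 + 82·(-3) = 73)
  q = 1: r = 9, s = 0 − 1·1 = -1, t = 1 − 1·(-3) = 4  (check: 319·(-1) + 82·4 = 9)
  q = 8: r = 1, s = 1 − 8·(-1) = 9, t = -3 − 8·4 = -35  (check: 319·9 + 82·(-35) = 1)
The row with r = 1 (the gcd) gives the Bezout coefficients s = 9, t = -35.
Result: 319 · (9) + 82 · (-35) = 1.

gcd(319, 82) = 1; s = 9, t = -35 (check: 319·9 + 82·(-35) = 1).


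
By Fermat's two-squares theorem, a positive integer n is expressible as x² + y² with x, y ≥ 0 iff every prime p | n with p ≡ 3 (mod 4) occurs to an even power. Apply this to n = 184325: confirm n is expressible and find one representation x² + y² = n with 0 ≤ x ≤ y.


Step 1: Factor n = 184325 = 5^2 · 73 · 101.
Step 2: Check the mod-4 condition on each prime factor: 5 ≡ 1 (mod 4), exponent 2; 73 ≡ 1 (mod 4), exponent 1; 101 ≡ 1 (mod 4), exponent 1.
All primes ≡ 3 (mod 4) appear to even exponent (or don't appear), so by the two-squares theorem n IS expressible as a sum of two squares.
Step 3: Build a representation. Group n = k² · m with k = 5 and m = 73 · 101 = 7373 (a product of primes ≡ 1 (mod 4)); a representation of m scales to one of n via (k·x)² + (k·y)² = k²(x² + y²). Each prime p ≡ 1 (mod 4) is itself a sum of two squares; find a² by testing p − a² for a perfect square:
  73: 73 − 1² = 72, 73 − 2² = 69, 73 − 3² = 64 = 8² ⇒ 73 = 3² + 8².
  101: 101 − 1² = 100 = 10² ⇒ 101 = 1² + 10².
  Combine using the Brahmagupta–Fibonacci identity (a² + b²)(c² + d²) = (ac − bd)² + (ad + bc)² = (ac + bd)² + (ad − bc)²:
  73 · 101 = 7373: from (3² + 8²)(1² + 10²), take (3·1 − 8·10, 3·10 + 8·1) = (3 − 80, 30 + 8) = (-77, 38); dropping signs (only squares matter) gives (77, 38); check 77² + 38² = 5929 + 1444 = 7373 ✓.
  Scale by k = 5: (5·77, 5·38) = (385, 190).
Step 4: Order so x ≤ y and verify: 190² + 385² = 36100 + 148225 = 184325 = n. ✓

n = 184325 = 190² + 385² (one valid representation with x ≤ y).


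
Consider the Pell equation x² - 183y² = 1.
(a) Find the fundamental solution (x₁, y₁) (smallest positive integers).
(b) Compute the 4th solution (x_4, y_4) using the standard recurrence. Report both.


Step 1: Find the fundamental solution (x₁, y₁) of x² - 183y² = 1.
  Expand √183 as a continued fraction. a₀ = ⌊√183⌋ = 13; iterate m_{k+1} = d_k·a_k − m_k, d_{k+1} = (183 − m_{k+1}²)/d_k, a_{k+1} = ⌊(a₀ + m_{k+1})/d_{k+1}⌋ (starting m₀ = 0, d₀ = 1), with convergents p_k = a_k·p_{k-1} + p_{k-2}, q_k = a_k·q_{k-1} + q_{k-2} (p₋₁ = 1, q₋₁ = 0):
  k = 0: a₀ = 13; p₀/q₀ = 13/1; p₀² − 183·q₀² = 169 − 183 = -14.
  k = 1: m = 13, d = 14, a = ⌊(13 + 13)/14⌋ = 1; p/q = (1·13 + 1)/(1·1 + 0) = 14/1; p² − 183·q² = 196 − 183 = 13.
  k = 2: m = 1, d = 13, a = ⌊(13 + 1)/13⌋ = 1; p/q = (1·14 + 13)/(1·1 + 1) = 27/2; p² − 183·q² = 729 − 732 = -3.
  k = 3: m = 12, d = 3, a = ⌊(13 + 12)/3⌋ = 8; p/q = (8·27 + 14)/(8·2 + 1) = 230/17; p² − 183·q² = 52900 − 52887 = 13.
  k = 4: m = 12, d = 13, a = ⌊(13 + 12)/13⌋ = 1; p/q = (1·230 + 27)/(1·17 + 2) = 257/19; p² − 183·q² = 66049 − 66063 = -14.
  k = 5: m = 1, d = 14, a = ⌊(13 + 1)/14⌋ = 1; p/q = (1·257 + 230)/(1·19 + 17) = 487/36; p² − 183·q² = 237169 − 237168 = 1.
  The first convergent with p² − 183·q² = 1 gives the fundamental solution (x₁, y₁) = (487, 36).
Step 2: Apply the recurrence (x_{n+1}, y_{n+1}) = (x₁x_n + 183y₁y_n, x₁y_n + y₁x_n) repeatedly.
  From (x_1, y_1) = (487, 36): x_2 = 487·487 + 183·36·36 = 474337; y_2 = 487·36 + 36·487 = 35064.
  From (x_2, y_2) = (474337, 35064): x_3 = 487·474337 + 183·36·35064 = 462003751; y_3 = 487·35064 + 36·474337 = 34152300.
  From (x_3, y_3) = (462003751, 34152300): x_4 = 487·462003751 + 183·36·34152300 = 449991179137; y_4 = 487·34152300 + 36·462003751 = 33264305136.
Step 3: Verify x_4² - 183·y_4² = 202492061301107624064769 - 202492061301107624064768 = 1 (should be 1). ✓

(x_1, y_1) = (487, 36); (x_4, y_4) = (449991179137, 33264305136).


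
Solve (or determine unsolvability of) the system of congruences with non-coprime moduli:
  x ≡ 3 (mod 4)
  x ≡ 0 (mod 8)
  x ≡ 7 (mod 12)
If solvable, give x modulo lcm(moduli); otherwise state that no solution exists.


Moduli 4, 8, 12 are not pairwise coprime, so CRT works modulo lcm(m_i) when all pairwise compatibility conditions hold.
Pairwise compatibility: gcd(m_i, m_j) must divide a_i - a_j for every pair.
Merge one congruence at a time:
  Start: x ≡ 3 (mod 4).
  Combine with x ≡ 0 (mod 8): gcd(4, 8) = 4, and 0 - 3 = -3 is NOT divisible by 4.
    ⇒ system is inconsistent (no integer solution).

No solution (the system is inconsistent).


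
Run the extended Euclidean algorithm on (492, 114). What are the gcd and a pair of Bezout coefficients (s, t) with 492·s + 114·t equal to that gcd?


Euclidean algorithm on (492, 114) — divide until remainder is 0:
  492 = 4 · 114 + 36
  114 = 3 · 36 + 6
  36 = 6 · 6 + 0
gcd(492, 114) = 6.
Track Bezout coefficients alongside the remainders: start with r₀ = 492 = a·1 + b·0 (s = 1, t = 0) and r₁ = 114 = a·0 + b·1 (s = 0, t = 1); each new remainder r_{k+1} = r_{k-1} − q_k·r_k inherits s_{k+1} = s_{k-1} − q_k·s_k, t_{k+1} = t_{k-1} − q_k·t_k, so r_k = a·s_k + b·t_k at every step:
  q = 4: r = 36, s = 1 − 4·0 = 1, t = 0 − 4·1 = -4  (check: 492·1 + 114·(-4) = 36)
  q = 3: r = 6, s = 0 − 3·1 = -3, t = 1 − 3·(-4) = 13  (check: 492·(-3) + 114·13 = 6)
The row with r = 6 (the gcd) gives the Bezout coefficients s = -3, t = 13.
Result: 492 · (-3) + 114 · (13) = 6.

gcd(492, 114) = 6; s = -3, t = 13 (check: 492·(-3) + 114·13 = 6).


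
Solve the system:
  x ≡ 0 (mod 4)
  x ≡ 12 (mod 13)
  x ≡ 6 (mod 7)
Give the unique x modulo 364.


Moduli 4, 13, 7 are pairwise coprime; by CRT there is a unique solution modulo M = 4 · 13 · 7 = 364.
Solve pairwise, accumulating the modulus:
  Start with x ≡ 0 (mod 4).
  Combine with x ≡ 12 (mod 13): since gcd(4, 13) = 1, we get a unique residue mod 52.
    Write x = 0 + 4·t and substitute into x ≡ 12 (mod 13): 4·t ≡ 12 − 0 = 12 (mod 13).
    The inverse of 4 mod 13 is 10 (since 4·10 = 40 = 3·13 + 1), so t ≡ 10·12 = 120 ≡ 3 (mod 13).
    Then x = 0 + 4·3 = 12, valid modulo lcm(4, 13) = 52: x ≡ 12 (mod 52).
  Combine with x ≡ 6 (mod 7): since gcd(52, 7) = 1, we get a unique residue mod 364.
    Write x = 12 + 52·t and substitute into x ≡ 6 (mod 7): 52·t ≡ 6 − 12 = -6 (mod 7).
    Reduce coefficients mod 7: 3·t ≡ 1 (mod 7).
    The inverse of 3 mod 7 is 5 (since 3·5 = 15 = 2·7 + 1), so t ≡ 5·1 = 5 ≡ 5 (mod 7).
    Then x = 12 + 52·5 = 272, valid modulo lcm(52, 7) = 364: x ≡ 272 (mod 364).
Verify: 272 mod 4 = 0 ✓, 272 mod 13 = 12 ✓, 272 mod 7 = 6 ✓.

x ≡ 272 (mod 364).


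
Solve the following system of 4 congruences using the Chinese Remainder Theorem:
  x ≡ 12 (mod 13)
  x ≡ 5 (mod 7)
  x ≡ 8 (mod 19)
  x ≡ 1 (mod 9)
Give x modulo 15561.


Product of moduli M = 13 · 7 · 19 · 9 = 15561.
Merge one congruence at a time:
  Start: x ≡ 12 (mod 13).
  Combine with x ≡ 5 (mod 7); new modulus lcm = 91.
    Write x = 12 + 13·t and substitute into x ≡ 5 (mod 7): 13·t ≡ 5 − 12 = -7 (mod 7).
    Reduce coefficients mod 7: 6·t ≡ 0 (mod 7).
    The inverse of 6 mod 7 is 6 (since 6·6 = 36 = 5·7 + 1), so t ≡ 6·0 = 0 ≡ 0 (mod 7).
    Then x = 12 + 13·0 = 12, valid modulo lcm(13, 7) = 91: x ≡ 12 (mod 91).
  Combine with x ≡ 8 (mod 19); new modulus lcm = 1729.
    Write x = 12 + 91·t and substitute into x ≡ 8 (mod 19): 91·t ≡ 8 − 12 = -4 (mod 19).
    Reduce coefficients mod 19: 15·t ≡ 15 (mod 19).
    The inverse of 15 mod 19 is 14 (since 15·14 = 210 = 11·19 + 1), so t ≡ 14·15 = 210 ≡ 1 (mod 19).
    Then x = 12 + 91·1 = 103, valid modulo lcm(91, 19) = 1729: x ≡ 103 (mod 1729).
  Combine with x ≡ 1 (mod 9); new modulus lcm = 15561.
    Write x = 103 + 1729·t and substitute into x ≡ 1 (mod 9): 1729·t ≡ 1 − 103 = -102 (mod 9).
    Reduce coefficients mod 9: 1·t ≡ 6 (mod 9).
    So t ≡ 6 (mod 9).
    Then x = 103 + 1729·6 = 10477, valid modulo lcm(1729, 9) = 15561: x ≡ 10477 (mod 15561).
Verify against each original: 10477 mod 13 = 12, 10477 mod 7 = 5, 10477 mod 19 = 8, 10477 mod 9 = 1.

x ≡ 10477 (mod 15561).
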